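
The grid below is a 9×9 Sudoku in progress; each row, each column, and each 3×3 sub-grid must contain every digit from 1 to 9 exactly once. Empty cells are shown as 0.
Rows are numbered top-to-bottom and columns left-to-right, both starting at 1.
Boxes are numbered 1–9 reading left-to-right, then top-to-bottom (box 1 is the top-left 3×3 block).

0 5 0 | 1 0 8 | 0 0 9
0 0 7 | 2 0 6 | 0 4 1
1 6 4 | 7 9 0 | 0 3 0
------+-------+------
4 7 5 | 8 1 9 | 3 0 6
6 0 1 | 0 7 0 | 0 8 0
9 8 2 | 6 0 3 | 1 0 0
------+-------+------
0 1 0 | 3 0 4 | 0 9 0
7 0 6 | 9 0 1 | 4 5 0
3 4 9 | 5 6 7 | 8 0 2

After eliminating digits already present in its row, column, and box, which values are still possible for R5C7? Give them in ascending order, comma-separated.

2,5,9

Row 5 already contains {1, 6, 7, 8}.
Column 7 already contains {1, 3, 4, 8}.
Its 3×3 block (box 6) already contains {1, 3, 6, 8}.
Removing those from 1–9 leaves {2, 5, 9} as the candidates for R5C7.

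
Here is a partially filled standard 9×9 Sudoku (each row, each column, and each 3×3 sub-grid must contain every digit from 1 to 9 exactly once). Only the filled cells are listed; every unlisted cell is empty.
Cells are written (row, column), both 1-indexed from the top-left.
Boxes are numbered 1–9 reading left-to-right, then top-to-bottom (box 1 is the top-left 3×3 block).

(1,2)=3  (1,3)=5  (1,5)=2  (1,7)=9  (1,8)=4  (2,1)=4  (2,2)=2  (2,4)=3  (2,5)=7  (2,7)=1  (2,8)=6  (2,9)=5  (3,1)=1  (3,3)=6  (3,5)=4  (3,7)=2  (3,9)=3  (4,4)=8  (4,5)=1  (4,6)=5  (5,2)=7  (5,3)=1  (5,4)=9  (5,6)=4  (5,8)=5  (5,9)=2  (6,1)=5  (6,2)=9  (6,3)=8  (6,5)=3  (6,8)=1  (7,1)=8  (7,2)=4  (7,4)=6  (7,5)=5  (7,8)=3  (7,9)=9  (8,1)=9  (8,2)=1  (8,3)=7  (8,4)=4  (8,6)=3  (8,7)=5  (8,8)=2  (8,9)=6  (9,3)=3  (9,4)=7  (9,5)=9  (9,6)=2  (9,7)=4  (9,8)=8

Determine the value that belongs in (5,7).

Cell (5,7) itself could take any of {3, 6, 8} by direct elimination.
Consider where 8 can go in box 6.
(4,7) is out (row 4 already has a 8).
(4,8) is out (row 4 already has a 8).
(4,9) is out (row 4 already has a 8).
(6,7) is out (row 6 already has a 8).
(6,9) is out (row 6 already has a 8).
So the only cell in box 6 that can hold 8 is (5,7).
Therefore (5,7) = 8.

8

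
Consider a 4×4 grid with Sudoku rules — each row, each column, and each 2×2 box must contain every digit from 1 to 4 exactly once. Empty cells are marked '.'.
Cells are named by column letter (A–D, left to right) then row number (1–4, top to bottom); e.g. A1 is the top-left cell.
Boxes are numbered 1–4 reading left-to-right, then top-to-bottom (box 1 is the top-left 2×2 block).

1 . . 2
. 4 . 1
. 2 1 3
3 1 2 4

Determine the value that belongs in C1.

4

Cell C1 itself could take any of {3, 4} by direct elimination.
Consider where 4 can go in column C.
C2 is out (row 2 already has a 4).
So the only cell in column C that can hold 4 is C1.
Therefore C1 = 4.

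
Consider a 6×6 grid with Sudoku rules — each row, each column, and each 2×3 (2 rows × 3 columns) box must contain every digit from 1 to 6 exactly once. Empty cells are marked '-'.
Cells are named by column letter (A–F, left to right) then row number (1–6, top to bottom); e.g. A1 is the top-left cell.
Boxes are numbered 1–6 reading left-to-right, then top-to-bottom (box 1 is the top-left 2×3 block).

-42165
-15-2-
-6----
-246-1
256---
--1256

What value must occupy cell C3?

3

Row 3 already contains {6}.
Column C already contains {1, 2, 4, 5, 6}.
Its 2×3 block (box 3) already contains {2, 4, 6}.
The only value from 1–6 not eliminated is 3, so C3 = 3.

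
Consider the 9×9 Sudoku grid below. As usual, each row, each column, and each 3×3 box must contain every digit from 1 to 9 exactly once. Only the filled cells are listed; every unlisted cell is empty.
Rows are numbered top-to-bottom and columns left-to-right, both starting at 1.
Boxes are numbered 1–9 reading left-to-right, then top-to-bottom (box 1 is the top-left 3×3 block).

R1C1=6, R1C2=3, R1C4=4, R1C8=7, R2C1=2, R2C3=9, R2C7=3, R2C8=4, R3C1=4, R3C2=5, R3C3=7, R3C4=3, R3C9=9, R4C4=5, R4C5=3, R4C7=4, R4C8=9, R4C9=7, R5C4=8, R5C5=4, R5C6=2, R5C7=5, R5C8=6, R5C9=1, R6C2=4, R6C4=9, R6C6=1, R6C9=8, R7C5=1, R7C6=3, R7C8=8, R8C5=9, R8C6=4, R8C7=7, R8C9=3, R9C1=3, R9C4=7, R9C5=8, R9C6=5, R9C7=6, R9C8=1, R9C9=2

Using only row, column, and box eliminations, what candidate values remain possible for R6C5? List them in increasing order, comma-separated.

Row 6 already contains {1, 4, 8, 9}.
Column 5 already contains {1, 3, 4, 8, 9}.
Its 3×3 block (box 5) already contains {1, 2, 3, 4, 5, 8, 9}.
Removing those from 1–9 leaves {6, 7} as the candidates for R6C5.

6,7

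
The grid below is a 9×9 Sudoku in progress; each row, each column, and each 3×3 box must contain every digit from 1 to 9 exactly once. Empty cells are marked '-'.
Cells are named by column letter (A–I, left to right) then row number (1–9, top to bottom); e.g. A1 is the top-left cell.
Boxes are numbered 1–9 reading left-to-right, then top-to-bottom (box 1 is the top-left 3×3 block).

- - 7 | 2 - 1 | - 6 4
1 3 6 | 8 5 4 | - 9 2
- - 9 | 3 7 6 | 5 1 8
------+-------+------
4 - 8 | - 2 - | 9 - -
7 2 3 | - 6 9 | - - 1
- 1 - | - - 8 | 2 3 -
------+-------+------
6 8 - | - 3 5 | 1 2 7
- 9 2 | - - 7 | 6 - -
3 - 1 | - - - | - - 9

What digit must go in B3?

4

Row 3 already contains {1, 3, 5, 6, 7, 8, 9}.
Column B already contains {1, 2, 3, 8, 9}.
Its 3×3 block (box 1) already contains {1, 3, 6, 7, 9}.
The only value from 1–9 not eliminated is 4, so B3 = 4.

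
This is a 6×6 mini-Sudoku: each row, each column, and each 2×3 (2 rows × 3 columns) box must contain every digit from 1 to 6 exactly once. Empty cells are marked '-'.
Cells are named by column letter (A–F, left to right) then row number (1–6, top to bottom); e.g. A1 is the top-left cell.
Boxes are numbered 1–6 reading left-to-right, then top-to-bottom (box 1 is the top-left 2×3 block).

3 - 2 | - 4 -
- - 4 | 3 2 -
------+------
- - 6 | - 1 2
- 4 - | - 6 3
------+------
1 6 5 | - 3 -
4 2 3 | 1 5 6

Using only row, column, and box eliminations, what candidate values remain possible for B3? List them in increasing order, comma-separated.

Row 3 already contains {1, 2, 6}.
Column B already contains {2, 4, 6}.
Its 2×3 block (box 3) already contains {4, 6}.
Removing those from 1–6 leaves {3, 5} as the candidates for B3.

3,5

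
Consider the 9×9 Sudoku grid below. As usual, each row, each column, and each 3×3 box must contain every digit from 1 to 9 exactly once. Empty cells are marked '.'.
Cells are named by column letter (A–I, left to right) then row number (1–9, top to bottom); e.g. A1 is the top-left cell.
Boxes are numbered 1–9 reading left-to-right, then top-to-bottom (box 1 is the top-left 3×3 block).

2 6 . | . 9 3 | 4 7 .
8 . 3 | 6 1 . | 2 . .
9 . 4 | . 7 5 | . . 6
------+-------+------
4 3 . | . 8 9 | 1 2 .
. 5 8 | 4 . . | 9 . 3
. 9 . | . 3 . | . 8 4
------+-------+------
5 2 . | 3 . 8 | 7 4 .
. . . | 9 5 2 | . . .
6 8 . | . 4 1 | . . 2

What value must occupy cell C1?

Cell C1 itself could take any of {1, 5} by direct elimination.
Consider where 5 can go in box 1.
B2 is out (column B already has a 5).
B3 is out (row 3 already has a 5).
So the only cell in box 1 that can hold 5 is C1.
Therefore C1 = 5.

5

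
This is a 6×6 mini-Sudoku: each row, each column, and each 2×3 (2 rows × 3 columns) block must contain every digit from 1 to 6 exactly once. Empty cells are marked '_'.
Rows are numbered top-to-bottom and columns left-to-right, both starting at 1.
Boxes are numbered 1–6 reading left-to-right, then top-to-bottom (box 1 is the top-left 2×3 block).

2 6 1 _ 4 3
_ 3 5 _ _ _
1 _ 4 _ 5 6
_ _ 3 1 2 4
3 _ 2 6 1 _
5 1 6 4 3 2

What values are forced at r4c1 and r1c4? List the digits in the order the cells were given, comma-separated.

For r4c1:
  Row 4 already contains {1, 2, 3, 4}.
  Column 1 already contains {1, 2, 3, 5}.
  Its 2×3 block (box 3) already contains {1, 3, 4}.
  The only value from 1–6 not eliminated is 6, so r4c1 = 6.
For r1c4:
  Row 1 already contains {1, 2, 3, 4, 6}.
  Column 4 already contains {1, 4, 6}.
  Its 2×3 block (box 2) already contains {3, 4}.
  The only value from 1–6 not eliminated is 5, so r1c4 = 5.

6,5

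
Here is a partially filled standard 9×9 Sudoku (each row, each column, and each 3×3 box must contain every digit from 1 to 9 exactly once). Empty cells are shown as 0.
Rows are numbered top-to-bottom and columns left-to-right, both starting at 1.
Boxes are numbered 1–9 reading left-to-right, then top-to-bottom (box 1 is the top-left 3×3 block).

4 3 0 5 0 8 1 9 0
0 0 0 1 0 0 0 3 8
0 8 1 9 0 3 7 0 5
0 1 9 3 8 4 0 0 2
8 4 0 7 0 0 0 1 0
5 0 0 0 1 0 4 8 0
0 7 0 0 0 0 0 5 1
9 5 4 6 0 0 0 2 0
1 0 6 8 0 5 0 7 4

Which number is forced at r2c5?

Cell r2c5 itself could take any of {2, 4, 6, 7} by direct elimination.
Consider where 4 can go in row 2.
r2c1 is out (column 1 already has a 4).
r2c2 is out (column 2 already has a 4).
r2c3 is out (column 3 already has a 4).
r2c6 is out (column 6 already has a 4).
r2c7 is out (column 7 already has a 4).
So the only cell in row 2 that can hold 4 is r2c5.
Therefore r2c5 = 4.

4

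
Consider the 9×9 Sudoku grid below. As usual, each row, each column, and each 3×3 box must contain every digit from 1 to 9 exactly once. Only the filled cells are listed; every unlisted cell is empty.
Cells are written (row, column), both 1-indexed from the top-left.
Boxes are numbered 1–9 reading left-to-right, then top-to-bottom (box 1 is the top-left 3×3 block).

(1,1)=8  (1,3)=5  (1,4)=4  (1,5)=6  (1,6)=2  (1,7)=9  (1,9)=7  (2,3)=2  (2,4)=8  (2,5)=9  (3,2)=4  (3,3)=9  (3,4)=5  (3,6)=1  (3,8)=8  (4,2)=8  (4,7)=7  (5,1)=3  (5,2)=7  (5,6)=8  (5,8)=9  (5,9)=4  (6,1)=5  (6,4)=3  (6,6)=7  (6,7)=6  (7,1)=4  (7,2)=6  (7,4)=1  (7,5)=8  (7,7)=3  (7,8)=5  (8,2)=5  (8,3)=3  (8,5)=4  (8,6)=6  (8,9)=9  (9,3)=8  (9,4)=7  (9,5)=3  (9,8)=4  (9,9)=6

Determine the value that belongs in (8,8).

Cell (8,8) itself could take any of {1, 2, 7} by direct elimination.
Consider where 7 can go in box 9.
(7,9) is out (column 9 already has a 7).
(8,7) is out (column 7 already has a 7).
(9,7) is out (row 9 already has a 7).
So the only cell in box 9 that can hold 7 is (8,8).
Therefore (8,8) = 7.

7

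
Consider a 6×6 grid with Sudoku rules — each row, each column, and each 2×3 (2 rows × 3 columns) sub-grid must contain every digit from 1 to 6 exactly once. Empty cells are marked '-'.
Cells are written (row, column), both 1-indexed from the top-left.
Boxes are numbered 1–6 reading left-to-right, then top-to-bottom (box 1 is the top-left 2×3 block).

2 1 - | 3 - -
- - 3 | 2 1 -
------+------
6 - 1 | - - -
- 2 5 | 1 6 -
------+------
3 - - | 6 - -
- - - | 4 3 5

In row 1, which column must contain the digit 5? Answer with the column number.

Consider where 5 can go in row 1.
(1,3) is out (column 3 already has a 5).
(1,6) is out (column 6 already has a 5).
So the only cell in row 1 that can hold 5 is (1,5).
That is column 5.

5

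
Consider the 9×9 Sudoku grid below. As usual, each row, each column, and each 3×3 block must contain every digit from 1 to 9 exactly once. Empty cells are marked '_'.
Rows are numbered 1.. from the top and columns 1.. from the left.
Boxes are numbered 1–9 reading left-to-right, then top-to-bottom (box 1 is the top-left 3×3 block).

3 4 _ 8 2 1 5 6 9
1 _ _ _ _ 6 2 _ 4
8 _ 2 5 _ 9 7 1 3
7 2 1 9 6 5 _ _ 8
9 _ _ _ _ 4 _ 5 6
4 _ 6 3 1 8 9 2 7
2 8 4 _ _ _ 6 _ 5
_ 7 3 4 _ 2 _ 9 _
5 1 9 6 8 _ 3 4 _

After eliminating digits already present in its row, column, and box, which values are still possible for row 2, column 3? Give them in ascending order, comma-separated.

5,7

Row 2 already contains {1, 2, 4, 6}.
Column 3 already contains {1, 2, 3, 4, 6, 9}.
Its 3×3 block (box 1) already contains {1, 2, 3, 4, 8}.
Removing those from 1–9 leaves {5, 7} as the candidates for row 2, column 3.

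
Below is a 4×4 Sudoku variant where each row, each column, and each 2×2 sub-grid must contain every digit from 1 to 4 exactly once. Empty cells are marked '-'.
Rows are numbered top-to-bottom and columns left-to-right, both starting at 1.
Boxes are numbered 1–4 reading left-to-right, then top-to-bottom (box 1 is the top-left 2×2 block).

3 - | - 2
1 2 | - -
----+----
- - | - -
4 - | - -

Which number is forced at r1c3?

Cell r1c3 itself could take any of {1, 4} by direct elimination.
Consider where 1 can go in box 2.
r2c3 is out (row 2 already has a 1).
r2c4 is out (row 2 already has a 1).
So the only cell in box 2 that can hold 1 is r1c3.
Therefore r1c3 = 1.

1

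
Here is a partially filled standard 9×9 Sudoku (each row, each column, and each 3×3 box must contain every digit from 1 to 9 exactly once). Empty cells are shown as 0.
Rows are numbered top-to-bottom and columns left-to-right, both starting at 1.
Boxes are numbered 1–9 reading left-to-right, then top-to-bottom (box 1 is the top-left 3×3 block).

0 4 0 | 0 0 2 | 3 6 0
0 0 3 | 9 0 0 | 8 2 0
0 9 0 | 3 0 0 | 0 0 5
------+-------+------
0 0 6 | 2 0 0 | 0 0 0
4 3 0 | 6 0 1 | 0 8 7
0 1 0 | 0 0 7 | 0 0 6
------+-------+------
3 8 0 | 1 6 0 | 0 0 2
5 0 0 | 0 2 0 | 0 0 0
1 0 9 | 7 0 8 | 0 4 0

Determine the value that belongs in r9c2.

Cell r9c2 itself could take any of {2, 6} by direct elimination.
Consider where 2 can go in box 7.
r7c3 is out (row 7 already has a 2).
r8c2 is out (row 8 already has a 2).
r8c3 is out (row 8 already has a 2).
So the only cell in box 7 that can hold 2 is r9c2.
Therefore r9c2 = 2.

2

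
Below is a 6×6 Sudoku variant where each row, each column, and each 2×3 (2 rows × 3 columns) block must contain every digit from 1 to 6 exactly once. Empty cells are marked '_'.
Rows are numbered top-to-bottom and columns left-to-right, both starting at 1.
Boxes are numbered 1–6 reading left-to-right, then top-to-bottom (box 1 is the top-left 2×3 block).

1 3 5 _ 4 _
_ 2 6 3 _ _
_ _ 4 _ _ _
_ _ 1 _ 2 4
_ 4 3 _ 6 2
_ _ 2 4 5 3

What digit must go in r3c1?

2

Cell r3c1 itself could take any of {2, 3, 5, 6} by direct elimination.
Consider where 2 can go in box 3.
r3c2 is out (column 2 already has a 2).
r4c1 is out (row 4 already has a 2).
r4c2 is out (row 4 already has a 2).
So the only cell in box 3 that can hold 2 is r3c1.
Therefore r3c1 = 2.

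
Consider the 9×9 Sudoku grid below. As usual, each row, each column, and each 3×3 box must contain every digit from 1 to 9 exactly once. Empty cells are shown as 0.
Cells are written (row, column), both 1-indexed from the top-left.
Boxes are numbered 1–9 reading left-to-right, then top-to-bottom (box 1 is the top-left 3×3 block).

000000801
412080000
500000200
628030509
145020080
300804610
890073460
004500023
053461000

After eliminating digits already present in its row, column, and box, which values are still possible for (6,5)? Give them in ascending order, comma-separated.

Row 6 already contains {1, 3, 4, 6, 8}.
Column 5 already contains {2, 3, 6, 7, 8}.
Its 3×3 block (box 5) already contains {2, 3, 4, 8}.
Removing those from 1–9 leaves {5, 9} as the candidates for (6,5).

5,9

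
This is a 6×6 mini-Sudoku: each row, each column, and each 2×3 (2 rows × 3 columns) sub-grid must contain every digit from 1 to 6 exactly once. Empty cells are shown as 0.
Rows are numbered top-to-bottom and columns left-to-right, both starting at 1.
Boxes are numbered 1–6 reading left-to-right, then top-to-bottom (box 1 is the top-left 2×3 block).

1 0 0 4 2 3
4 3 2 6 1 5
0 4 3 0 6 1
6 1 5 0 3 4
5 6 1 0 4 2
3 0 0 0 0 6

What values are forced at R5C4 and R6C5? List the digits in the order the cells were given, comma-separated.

For R5C4:
  Row 5 already contains {1, 2, 4, 5, 6}.
  Column 4 already contains {4, 6}.
  Its 2×3 block (box 6) already contains {2, 4, 6}.
  The only value from 1–6 not eliminated is 3, so R5C4 = 3.
For R6C5:
  Row 6 already contains {3, 6}.
  Column 5 already contains {1, 2, 3, 4, 6}.
  Its 2×3 block (box 6) already contains {2, 4, 6}.
  The only value from 1–6 not eliminated is 5, so R6C5 = 5.

3,5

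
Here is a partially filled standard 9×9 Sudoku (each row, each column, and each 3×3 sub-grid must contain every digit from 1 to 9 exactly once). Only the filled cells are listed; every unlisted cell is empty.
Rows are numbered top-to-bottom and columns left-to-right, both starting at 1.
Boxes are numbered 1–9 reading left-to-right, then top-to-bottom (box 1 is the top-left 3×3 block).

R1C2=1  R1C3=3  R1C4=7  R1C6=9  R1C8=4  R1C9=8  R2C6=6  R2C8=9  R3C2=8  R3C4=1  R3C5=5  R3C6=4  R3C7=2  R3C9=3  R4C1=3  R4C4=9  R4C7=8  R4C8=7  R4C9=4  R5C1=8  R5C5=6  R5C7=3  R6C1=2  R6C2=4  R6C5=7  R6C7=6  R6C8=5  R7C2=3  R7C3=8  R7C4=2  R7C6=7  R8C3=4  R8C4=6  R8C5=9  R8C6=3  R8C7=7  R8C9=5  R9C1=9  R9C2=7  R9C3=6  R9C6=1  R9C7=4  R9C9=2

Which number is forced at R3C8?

6

Row 3 already contains {1, 2, 3, 4, 5, 8}.
Column 8 already contains {4, 5, 7, 9}.
Its 3×3 block (box 3) already contains {2, 3, 4, 8, 9}.
The only value from 1–9 not eliminated is 6, so R3C8 = 6.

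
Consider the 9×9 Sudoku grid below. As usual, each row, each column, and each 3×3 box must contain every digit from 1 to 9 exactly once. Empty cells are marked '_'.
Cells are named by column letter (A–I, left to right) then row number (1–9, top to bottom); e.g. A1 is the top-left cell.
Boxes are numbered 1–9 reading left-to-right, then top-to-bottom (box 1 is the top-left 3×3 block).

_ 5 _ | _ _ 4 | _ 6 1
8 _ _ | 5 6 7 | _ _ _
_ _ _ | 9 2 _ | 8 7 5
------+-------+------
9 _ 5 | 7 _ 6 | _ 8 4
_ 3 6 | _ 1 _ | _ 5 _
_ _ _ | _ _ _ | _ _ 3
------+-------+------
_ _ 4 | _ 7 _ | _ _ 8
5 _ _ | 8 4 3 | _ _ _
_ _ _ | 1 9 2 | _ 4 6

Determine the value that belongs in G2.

Cell G2 itself could take any of {2, 3, 4, 9} by direct elimination.
Consider where 4 can go in box 3.
G1 is out (row 1 already has a 4).
H2 is out (column H already has a 4).
I2 is out (column I already has a 4).
So the only cell in box 3 that can hold 4 is G2.
Therefore G2 = 4.

4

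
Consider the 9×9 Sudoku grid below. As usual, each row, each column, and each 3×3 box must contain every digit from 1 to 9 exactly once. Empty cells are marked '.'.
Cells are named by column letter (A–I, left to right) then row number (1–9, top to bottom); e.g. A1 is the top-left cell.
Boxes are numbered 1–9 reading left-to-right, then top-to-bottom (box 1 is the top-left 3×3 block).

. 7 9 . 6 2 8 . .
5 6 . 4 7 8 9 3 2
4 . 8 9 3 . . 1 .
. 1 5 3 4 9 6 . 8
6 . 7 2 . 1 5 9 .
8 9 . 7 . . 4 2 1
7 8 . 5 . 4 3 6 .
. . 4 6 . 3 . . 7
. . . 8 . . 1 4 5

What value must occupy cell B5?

Cell B5 itself could take any of {3, 4} by direct elimination.
Consider where 4 can go in box 4.
A4 is out (row 4 already has a 4).
C6 is out (row 6 already has a 4).
So the only cell in box 4 that can hold 4 is B5.
Therefore B5 = 4.

4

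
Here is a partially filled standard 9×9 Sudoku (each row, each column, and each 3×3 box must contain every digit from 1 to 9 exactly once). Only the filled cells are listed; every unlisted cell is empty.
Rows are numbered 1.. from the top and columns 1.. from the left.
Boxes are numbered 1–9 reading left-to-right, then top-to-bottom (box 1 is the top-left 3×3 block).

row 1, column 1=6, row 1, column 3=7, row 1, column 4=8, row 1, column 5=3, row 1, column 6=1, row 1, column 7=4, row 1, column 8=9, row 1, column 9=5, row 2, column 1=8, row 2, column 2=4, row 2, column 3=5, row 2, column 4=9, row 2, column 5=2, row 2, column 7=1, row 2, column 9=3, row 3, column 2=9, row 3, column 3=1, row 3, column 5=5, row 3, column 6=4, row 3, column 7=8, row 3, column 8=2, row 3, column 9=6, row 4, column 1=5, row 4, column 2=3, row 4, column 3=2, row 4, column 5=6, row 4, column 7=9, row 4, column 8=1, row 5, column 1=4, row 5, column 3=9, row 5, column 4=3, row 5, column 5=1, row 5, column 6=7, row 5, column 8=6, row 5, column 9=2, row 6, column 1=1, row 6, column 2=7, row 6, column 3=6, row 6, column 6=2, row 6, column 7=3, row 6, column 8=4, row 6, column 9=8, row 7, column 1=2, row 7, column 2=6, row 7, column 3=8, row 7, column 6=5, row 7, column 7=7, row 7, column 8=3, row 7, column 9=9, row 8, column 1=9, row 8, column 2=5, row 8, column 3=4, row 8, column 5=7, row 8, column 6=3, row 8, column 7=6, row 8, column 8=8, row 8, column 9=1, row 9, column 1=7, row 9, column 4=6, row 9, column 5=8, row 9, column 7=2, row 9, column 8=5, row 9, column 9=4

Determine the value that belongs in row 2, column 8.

7

Row 2 already contains {1, 2, 3, 4, 5, 8, 9}.
Column 8 already contains {1, 2, 3, 4, 5, 6, 8, 9}.
Its 3×3 block (box 3) already contains {1, 2, 3, 4, 5, 6, 8, 9}.
The only value from 1–9 not eliminated is 7, so row 2, column 8 = 7.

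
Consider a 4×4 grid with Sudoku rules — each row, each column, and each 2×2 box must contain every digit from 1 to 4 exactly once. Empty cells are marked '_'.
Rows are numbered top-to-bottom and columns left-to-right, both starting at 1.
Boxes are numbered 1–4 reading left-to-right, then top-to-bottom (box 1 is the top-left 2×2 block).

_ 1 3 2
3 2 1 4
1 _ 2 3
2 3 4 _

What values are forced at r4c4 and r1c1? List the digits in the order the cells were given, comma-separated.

1,4

For r4c4:
  Row 4 already contains {2, 3, 4}.
  Column 4 already contains {2, 3, 4}.
  Its 2×2 block (box 4) already contains {2, 3, 4}.
  The only value from 1–4 not eliminated is 1, so r4c4 = 1.
For r1c1:
  Row 1 already contains {1, 2, 3}.
  Column 1 already contains {1, 2, 3}.
  Its 2×2 block (box 1) already contains {1, 2, 3}.
  The only value from 1–4 not eliminated is 4, so r1c1 = 4.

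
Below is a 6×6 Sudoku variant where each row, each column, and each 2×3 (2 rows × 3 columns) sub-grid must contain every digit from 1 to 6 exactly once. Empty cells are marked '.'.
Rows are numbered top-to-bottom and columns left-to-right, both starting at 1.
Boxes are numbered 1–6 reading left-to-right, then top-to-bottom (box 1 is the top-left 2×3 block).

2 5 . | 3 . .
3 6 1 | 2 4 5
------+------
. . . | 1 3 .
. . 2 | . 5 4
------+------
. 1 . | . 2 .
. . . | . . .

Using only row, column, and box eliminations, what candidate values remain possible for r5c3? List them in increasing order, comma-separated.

Row 5 already contains {1, 2}.
Column 3 already contains {1, 2}.
Its 2×3 block (box 5) already contains {1}.
Removing those from 1–6 leaves {3, 4, 5, 6} as the candidates for r5c3.

3,4,5,6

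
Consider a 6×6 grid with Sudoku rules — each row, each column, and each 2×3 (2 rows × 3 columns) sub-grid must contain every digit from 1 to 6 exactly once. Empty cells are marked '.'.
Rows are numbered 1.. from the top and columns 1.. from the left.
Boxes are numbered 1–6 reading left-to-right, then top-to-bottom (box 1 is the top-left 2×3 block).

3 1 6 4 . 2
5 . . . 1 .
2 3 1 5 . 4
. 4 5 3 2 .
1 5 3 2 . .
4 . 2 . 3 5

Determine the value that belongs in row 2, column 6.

3

Cell row 2, column 6 itself could take any of {3, 6} by direct elimination.
Consider where 3 can go in row 2.
row 2, column 2 is out (column 2 already has a 3).
row 2, column 3 is out (column 3 already has a 3).
row 2, column 4 is out (column 4 already has a 3).
So the only cell in row 2 that can hold 3 is row 2, column 6.
Therefore row 2, column 6 = 3.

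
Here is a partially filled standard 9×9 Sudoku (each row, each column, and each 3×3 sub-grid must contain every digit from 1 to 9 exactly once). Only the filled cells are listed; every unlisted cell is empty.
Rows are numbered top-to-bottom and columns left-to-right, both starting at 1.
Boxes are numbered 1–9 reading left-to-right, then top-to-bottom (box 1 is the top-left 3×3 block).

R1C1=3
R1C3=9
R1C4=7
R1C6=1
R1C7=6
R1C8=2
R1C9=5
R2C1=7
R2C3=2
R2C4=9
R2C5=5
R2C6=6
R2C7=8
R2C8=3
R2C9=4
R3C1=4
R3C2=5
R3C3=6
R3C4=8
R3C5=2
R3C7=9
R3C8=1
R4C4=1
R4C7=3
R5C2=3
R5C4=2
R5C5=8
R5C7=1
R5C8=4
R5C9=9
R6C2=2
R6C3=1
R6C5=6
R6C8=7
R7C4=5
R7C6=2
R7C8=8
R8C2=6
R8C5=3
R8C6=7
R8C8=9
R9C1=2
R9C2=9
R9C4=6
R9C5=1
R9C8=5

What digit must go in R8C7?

Cell R8C7 itself could take any of {2, 4} by direct elimination.
Consider where 2 can go in column 7.
R6C7 is out (row 6 already has a 2).
R7C7 is out (row 7 already has a 2).
R9C7 is out (row 9 already has a 2).
So the only cell in column 7 that can hold 2 is R8C7.
Therefore R8C7 = 2.

2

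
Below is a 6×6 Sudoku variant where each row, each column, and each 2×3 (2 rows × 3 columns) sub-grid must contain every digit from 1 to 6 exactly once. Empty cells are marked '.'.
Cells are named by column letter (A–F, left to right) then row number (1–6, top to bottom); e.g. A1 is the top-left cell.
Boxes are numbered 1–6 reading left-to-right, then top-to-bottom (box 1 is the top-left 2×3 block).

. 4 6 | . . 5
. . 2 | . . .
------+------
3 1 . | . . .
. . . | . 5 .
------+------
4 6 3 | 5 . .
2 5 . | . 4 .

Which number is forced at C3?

5

Cell C3 itself could take any of {4, 5} by direct elimination.
Consider where 5 can go in row 3.
D3 is out (column D already has a 5).
E3 is out (column E already has a 5).
F3 is out (column F already has a 5).
So the only cell in row 3 that can hold 5 is C3.
Therefore C3 = 5.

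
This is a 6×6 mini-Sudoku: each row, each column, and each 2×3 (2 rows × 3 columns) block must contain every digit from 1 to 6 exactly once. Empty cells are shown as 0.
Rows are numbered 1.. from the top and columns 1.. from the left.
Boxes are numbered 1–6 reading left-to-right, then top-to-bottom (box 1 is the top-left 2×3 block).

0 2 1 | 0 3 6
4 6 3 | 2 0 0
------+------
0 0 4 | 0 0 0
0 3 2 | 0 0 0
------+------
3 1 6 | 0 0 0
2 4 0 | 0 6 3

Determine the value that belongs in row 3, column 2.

5

Row 3 already contains {4}.
Column 2 already contains {1, 2, 3, 4, 6}.
Its 2×3 block (box 3) already contains {2, 3, 4}.
The only value from 1–6 not eliminated is 5, so row 3, column 2 = 5.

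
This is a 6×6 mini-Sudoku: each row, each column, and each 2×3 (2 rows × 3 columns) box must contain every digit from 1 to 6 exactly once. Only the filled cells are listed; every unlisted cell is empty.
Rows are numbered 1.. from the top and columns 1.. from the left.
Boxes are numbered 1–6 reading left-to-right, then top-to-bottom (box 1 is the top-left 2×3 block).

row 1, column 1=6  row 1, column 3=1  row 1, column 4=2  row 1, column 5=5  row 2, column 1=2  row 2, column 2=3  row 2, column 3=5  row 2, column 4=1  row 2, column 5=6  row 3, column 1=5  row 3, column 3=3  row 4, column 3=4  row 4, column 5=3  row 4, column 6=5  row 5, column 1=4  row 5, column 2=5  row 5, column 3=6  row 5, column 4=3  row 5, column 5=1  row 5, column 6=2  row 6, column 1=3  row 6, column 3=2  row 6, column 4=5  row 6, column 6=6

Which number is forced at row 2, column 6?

Row 2 already contains {1, 2, 3, 5, 6}.
Column 6 already contains {2, 5, 6}.
Its 2×3 block (box 2) already contains {1, 2, 5, 6}.
The only value from 1–6 not eliminated is 4, so row 2, column 6 = 4.

4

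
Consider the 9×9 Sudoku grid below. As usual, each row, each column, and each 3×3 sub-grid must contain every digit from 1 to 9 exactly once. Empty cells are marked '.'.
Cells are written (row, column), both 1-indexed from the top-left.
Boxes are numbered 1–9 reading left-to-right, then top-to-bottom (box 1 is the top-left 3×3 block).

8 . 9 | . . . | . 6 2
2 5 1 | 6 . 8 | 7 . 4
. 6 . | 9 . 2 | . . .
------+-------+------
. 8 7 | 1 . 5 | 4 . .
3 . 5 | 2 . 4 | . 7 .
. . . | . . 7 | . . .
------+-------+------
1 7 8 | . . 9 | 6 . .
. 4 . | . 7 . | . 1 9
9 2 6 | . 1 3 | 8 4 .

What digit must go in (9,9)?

Cell (9,9) itself could take any of {5, 7} by direct elimination.
Consider where 7 can go in box 9.
(7,8) is out (row 7 already has a 7).
(7,9) is out (row 7 already has a 7).
(8,7) is out (row 8 already has a 7).
So the only cell in box 9 that can hold 7 is (9,9).
Therefore (9,9) = 7.

7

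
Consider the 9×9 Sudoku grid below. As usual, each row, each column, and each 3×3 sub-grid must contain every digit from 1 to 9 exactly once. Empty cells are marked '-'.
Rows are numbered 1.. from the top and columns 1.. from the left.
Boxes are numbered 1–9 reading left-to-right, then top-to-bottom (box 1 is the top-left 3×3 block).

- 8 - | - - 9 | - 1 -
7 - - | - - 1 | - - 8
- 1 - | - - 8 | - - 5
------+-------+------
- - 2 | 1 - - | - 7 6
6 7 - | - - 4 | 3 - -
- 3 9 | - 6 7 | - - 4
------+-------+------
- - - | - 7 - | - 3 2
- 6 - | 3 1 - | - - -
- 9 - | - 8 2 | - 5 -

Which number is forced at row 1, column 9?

Cell row 1, column 9 itself could take any of {3, 7} by direct elimination.
Consider where 3 can go in column 9.
row 5, column 9 is out (row 5 already has a 3).
row 8, column 9 is out (row 8 already has a 3).
row 9, column 9 is out (box 9 already has a 3).
So the only cell in column 9 that can hold 3 is row 1, column 9.
Therefore row 1, column 9 = 3.

3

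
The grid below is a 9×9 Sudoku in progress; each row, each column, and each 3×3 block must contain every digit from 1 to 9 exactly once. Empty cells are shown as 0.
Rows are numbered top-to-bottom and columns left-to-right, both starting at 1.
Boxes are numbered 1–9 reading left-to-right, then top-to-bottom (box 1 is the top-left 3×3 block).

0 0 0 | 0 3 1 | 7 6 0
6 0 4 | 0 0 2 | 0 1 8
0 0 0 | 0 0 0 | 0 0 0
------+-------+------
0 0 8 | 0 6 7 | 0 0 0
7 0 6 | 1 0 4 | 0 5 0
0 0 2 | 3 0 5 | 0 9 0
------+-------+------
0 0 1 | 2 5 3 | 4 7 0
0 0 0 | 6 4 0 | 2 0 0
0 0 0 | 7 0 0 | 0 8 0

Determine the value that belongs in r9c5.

1

Cell r9c5 itself could take any of {1, 9} by direct elimination.
Consider where 1 can go in column 5.
r2c5 is out (row 2 already has a 1).
r3c5 is out (box 2 already has a 1).
r5c5 is out (row 5 already has a 1).
r6c5 is out (box 5 already has a 1).
So the only cell in column 5 that can hold 1 is r9c5.
Therefore r9c5 = 1.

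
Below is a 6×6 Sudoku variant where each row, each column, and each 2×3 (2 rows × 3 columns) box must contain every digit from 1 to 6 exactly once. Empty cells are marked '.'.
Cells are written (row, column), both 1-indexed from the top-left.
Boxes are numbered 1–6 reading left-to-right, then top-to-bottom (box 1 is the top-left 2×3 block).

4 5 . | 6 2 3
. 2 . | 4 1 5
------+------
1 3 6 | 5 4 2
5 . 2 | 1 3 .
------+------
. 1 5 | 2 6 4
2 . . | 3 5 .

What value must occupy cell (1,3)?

1

Row 1 already contains {2, 3, 4, 5, 6}.
Column 3 already contains {2, 5, 6}.
Its 2×3 block (box 1) already contains {2, 4, 5}.
The only value from 1–6 not eliminated is 1, so (1,3) = 1.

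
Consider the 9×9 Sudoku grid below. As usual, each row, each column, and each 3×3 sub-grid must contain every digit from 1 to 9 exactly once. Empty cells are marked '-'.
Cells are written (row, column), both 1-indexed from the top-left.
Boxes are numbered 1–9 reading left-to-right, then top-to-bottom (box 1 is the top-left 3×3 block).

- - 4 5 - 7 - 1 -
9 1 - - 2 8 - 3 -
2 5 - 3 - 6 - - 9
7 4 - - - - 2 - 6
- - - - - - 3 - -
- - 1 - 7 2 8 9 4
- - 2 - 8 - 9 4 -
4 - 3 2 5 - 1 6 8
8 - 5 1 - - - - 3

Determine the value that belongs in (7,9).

Cell (7,9) itself could take any of {5, 7} by direct elimination.
Consider where 5 can go in box 9.
(9,7) is out (row 9 already has a 5).
(9,8) is out (row 9 already has a 5).
So the only cell in box 9 that can hold 5 is (7,9).
Therefore (7,9) = 5.

5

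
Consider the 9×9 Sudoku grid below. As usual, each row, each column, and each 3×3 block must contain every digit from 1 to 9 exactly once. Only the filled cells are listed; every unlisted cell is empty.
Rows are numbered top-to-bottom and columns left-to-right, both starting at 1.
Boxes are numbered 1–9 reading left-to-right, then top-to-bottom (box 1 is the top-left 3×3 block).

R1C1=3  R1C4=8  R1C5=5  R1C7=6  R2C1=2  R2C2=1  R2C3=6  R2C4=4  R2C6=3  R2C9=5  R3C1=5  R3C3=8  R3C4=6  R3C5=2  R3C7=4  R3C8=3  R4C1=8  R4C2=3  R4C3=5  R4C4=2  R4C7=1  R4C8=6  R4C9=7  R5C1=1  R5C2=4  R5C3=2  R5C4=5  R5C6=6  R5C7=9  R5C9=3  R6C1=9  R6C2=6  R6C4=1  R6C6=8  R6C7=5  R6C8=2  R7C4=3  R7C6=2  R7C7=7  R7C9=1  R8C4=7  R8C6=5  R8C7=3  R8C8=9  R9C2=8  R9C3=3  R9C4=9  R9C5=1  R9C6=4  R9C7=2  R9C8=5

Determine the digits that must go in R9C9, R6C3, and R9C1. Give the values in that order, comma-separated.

6,7,7

For R9C9:
  Row 9 already contains {1, 2, 3, 4, 5, 8, 9}.
  Column 9 already contains {1, 3, 5, 7}.
  Its 3×3 block (box 9) already contains {1, 2, 3, 5, 7, 9}.
  The only value from 1–9 not eliminated is 6, so R9C9 = 6.
For R6C3:
  Row 6 already contains {1, 2, 5, 6, 8, 9}.
  Column 3 already contains {2, 3, 5, 6, 8}.
  Its 3×3 block (box 4) already contains {1, 2, 3, 4, 5, 6, 8, 9}.
  The only value from 1–9 not eliminated is 7, so R6C3 = 7.
For R9C1:
  Consider where 7 can go in box 7.
  R7C1 is out (row 7 already has a 7). R7C2 is out (row 7 already has a 7). R7C3 is out (row 7 already has a 7). R8C1 is out (row 8 already has a 7). The remaining empty cells in box 7 are similarly blocked.
  So the only cell in box 7 that can hold 7 is R9C1.
  So R9C1 = 7.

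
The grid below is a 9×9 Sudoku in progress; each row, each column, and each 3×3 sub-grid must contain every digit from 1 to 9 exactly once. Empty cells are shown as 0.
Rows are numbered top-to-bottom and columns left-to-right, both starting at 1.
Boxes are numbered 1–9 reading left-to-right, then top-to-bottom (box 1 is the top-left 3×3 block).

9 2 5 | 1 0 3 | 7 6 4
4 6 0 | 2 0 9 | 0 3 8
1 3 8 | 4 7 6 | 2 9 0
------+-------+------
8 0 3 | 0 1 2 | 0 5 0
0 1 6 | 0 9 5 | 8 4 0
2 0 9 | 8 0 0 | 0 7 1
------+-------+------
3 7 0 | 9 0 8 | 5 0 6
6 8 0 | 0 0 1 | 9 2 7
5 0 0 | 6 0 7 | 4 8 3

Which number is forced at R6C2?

5

Cell R6C2 itself could take any of {4, 5} by direct elimination.
Consider where 5 can go in row 6.
R6C5 is out (box 5 already has a 5).
R6C6 is out (column 6 already has a 5).
R6C7 is out (column 7 already has a 5).
So the only cell in row 6 that can hold 5 is R6C2.
Therefore R6C2 = 5.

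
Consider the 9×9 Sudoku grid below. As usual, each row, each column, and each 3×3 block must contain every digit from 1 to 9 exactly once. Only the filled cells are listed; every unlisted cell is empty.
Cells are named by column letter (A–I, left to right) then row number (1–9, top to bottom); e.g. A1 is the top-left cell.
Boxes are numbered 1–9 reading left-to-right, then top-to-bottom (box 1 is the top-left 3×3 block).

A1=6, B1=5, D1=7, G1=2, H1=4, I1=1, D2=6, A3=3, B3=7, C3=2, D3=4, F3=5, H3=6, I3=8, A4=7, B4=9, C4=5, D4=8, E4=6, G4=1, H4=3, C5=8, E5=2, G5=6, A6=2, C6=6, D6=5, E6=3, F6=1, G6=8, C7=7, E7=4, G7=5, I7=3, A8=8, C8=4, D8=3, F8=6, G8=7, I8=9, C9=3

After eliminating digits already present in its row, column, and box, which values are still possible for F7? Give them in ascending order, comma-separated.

Row 7 already contains {3, 4, 5, 7}.
Column F already contains {1, 5, 6}.
Its 3×3 block (box 8) already contains {3, 4, 6}.
Removing those from 1–9 leaves {2, 8, 9} as the candidates for F7.

2,8,9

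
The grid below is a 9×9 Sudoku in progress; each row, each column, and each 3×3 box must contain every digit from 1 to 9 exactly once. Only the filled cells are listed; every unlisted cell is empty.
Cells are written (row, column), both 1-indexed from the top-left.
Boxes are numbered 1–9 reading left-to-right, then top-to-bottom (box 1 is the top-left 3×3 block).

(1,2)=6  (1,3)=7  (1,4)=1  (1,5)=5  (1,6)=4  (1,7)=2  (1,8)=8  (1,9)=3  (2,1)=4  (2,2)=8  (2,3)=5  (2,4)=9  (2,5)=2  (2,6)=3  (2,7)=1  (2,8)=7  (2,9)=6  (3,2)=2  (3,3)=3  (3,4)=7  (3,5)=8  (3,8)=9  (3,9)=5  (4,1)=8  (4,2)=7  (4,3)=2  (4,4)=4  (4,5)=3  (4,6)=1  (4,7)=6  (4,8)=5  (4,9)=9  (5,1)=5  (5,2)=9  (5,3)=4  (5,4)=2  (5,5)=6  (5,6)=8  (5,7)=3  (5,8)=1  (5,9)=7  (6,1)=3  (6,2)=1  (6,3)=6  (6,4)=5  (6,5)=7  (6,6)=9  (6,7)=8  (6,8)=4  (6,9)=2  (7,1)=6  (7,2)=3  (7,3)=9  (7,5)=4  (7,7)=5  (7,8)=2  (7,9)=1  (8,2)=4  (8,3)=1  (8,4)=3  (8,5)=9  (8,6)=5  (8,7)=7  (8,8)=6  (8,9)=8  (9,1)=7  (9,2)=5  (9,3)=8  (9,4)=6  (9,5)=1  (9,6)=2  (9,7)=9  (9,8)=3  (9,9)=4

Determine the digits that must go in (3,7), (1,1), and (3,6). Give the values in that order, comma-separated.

For (3,7):
  Row 3 already contains {2, 3, 5, 7, 8, 9}.
  Column 7 already contains {1, 2, 3, 5, 6, 7, 8, 9}.
  Its 3×3 block (box 3) already contains {1, 2, 3, 5, 6, 7, 8, 9}.
  The only value from 1–9 not eliminated is 4, so (3,7) = 4.
For (1,1):
  Row 1 already contains {1, 2, 3, 4, 5, 6, 7, 8}.
  Column 1 already contains {3, 4, 5, 6, 7, 8}.
  Its 3×3 block (box 1) already contains {2, 3, 4, 5, 6, 7, 8}.
  The only value from 1–9 not eliminated is 9, so (1,1) = 9.
For (3,6):
  Row 3 already contains {2, 3, 5, 7, 8, 9}.
  Column 6 already contains {1, 2, 3, 4, 5, 8, 9}.
  Its 3×3 block (box 2) already contains {1, 2, 3, 4, 5, 7, 8, 9}.
  The only value from 1–9 not eliminated is 6, so (3,6) = 6.

4,9,6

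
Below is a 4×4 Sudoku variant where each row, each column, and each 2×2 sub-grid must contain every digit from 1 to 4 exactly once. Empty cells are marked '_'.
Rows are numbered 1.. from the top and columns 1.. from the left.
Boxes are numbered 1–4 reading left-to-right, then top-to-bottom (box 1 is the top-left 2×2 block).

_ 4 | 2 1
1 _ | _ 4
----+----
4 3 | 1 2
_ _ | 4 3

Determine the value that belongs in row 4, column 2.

1

Cell row 4, column 2 itself could take any of {1, 2} by direct elimination.
Consider where 1 can go in box 3.
row 4, column 1 is out (column 1 already has a 1).
So the only cell in box 3 that can hold 1 is row 4, column 2.
Therefore row 4, column 2 = 1.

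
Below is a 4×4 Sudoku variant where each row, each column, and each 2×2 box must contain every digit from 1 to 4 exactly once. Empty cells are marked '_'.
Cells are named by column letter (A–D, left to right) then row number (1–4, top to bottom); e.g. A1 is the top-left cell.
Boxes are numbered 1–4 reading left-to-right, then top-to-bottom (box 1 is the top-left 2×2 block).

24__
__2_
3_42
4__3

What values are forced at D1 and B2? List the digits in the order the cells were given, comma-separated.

For D1:
  Row 1 already contains {2, 4}.
  Column D already contains {2, 3}.
  Its 2×2 block (box 2) already contains {2}.
  The only value from 1–4 not eliminated is 1, so D1 = 1.
For B2:
  Consider where 3 can go in row 2.
  A2 is out (column A already has a 3).
  D2 is out (column D already has a 3).
  So the only cell in row 2 that can hold 3 is B2.
  So B2 = 3.

1,3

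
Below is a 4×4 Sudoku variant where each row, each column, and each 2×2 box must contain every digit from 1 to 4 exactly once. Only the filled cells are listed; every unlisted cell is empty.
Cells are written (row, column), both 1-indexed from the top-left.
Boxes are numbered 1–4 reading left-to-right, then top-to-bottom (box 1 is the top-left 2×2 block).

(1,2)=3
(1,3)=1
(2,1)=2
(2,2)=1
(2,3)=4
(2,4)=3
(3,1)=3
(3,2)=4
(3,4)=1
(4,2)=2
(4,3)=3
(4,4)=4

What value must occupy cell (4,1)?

Row 4 already contains {2, 3, 4}.
Column 1 already contains {2, 3}.
Its 2×2 block (box 3) already contains {2, 3, 4}.
The only value from 1–4 not eliminated is 1, so (4,1) = 1.

1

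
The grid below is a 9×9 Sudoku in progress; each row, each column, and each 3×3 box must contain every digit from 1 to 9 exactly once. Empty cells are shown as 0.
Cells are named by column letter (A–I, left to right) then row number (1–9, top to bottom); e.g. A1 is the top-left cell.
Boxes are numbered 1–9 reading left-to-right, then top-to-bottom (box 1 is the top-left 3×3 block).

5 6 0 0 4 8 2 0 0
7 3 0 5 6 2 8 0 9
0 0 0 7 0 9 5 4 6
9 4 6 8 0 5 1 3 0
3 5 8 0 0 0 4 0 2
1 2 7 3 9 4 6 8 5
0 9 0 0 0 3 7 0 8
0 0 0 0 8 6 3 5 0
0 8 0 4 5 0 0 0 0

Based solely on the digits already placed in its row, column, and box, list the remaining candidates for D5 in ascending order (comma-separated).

Row 5 already contains {2, 3, 4, 5, 8}.
Column D already contains {3, 4, 5, 7, 8}.
Its 3×3 block (box 5) already contains {3, 4, 5, 8, 9}.
Removing those from 1–9 leaves {1, 6} as the candidates for D5.

1,6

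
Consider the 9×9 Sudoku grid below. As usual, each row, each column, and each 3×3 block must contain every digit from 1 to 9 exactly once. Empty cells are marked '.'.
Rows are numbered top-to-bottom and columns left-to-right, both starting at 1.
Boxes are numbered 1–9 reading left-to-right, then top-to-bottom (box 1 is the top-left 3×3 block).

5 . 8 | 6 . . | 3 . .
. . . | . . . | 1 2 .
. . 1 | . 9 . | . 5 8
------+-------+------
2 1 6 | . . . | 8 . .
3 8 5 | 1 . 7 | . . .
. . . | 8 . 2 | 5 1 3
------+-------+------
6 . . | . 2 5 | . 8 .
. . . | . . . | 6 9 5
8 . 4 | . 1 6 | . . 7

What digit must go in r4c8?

7

Cell r4c8 itself could take any of {4, 7} by direct elimination.
Consider where 7 can go in row 4.
r4c4 is out (box 5 already has a 7).
r4c5 is out (box 5 already has a 7).
r4c6 is out (column 6 already has a 7).
r4c9 is out (column 9 already has a 7).
So the only cell in row 4 that can hold 7 is r4c8.
Therefore r4c8 = 7.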